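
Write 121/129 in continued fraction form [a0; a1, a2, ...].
[0; 1, 15, 8]

Euclidean algorithm steps:
121 = 0 × 129 + 121
129 = 1 × 121 + 8
121 = 15 × 8 + 1
8 = 8 × 1 + 0
Continued fraction: [0; 1, 15, 8]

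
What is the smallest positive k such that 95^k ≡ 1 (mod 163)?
81

163 is prime, so ord(95) divides φ(163) = 162.
Divisors of 162: 1, 2, 3, 6, 9, 18, 27, 54, 81, 162.
Repeated squaring: 95^1 ≡ 95, 95^2 ≡ 60, 95^4 ≡ 14, 95^8 ≡ 33, 95^16 ≡ 111, 95^32 ≡ 96, 95^64 ≡ 88, 95^128 ≡ 83 (mod 163).
Test 95^d mod 163 for each divisor d in increasing order:
95^1 ≡ 95
95^2 ≡ 60
95^3 = 95^2·95^1 ≡ 158
95^6 = 95^4·95^2 ≡ 25
95^9 = 95^8·95^1 ≡ 38
95^18 = 95^16·95^2 ≡ 140
95^27 = 95^16·95^8·95^2·95^1 ≡ 104
95^54 = 95^32·95^16·95^4·95^2 ≡ 58
95^81 = 95^64·95^16·95^1 ≡ 1  ← first divisor giving 1
The order is 81.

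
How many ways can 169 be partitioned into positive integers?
250438925115

p(n) counts ways to write n as a sum of positive integers (order ignored).
Euler's pentagonal recurrence: p(k) = p(k-1) + p(k-2) - p(k-5) - p(k-7) + p(k-12) + p(k-15) - ... (offsets j(3j∓1)/2, signs ++--, p(0)=1, p(<0)=0).
DP table for k = 0..168: p(0)=1, p(1)=1, p(2)=2, p(3)=3, p(4)=5, p(5)=7, p(6)=11, p(7)=15, p(8)=22, p(9)=30, p(10)=42, p(11)=56, p(12)=77, p(13)=101, p(14)=135, p(15)=176, p(16)=231, p(17)=297, p(18)=385, p(19)=490, p(20)=627, p(21)=792, p(22)=1002, p(23)=1255, p(24)=1575, p(25)=1958, p(26)=2436, p(27)=3010, p(28)=3718, p(29)=4565, p(30)=5604, p(31)=6842, p(32)=8349, p(33)=10143, p(34)=12310, p(35)=14883, p(36)=17977, p(37)=21637, p(38)=26015, p(39)=31185, p(40)=37338, p(41)=44583, p(42)=53174, p(43)=63261, p(44)=75175, p(45)=89134, p(46)=105558, p(47)=124754, p(48)=147273, p(49)=173525, p(50)=204226, p(51)=239943, p(52)=281589, p(53)=329931, p(54)=386155, p(55)=451276, p(56)=526823, p(57)=614154, p(58)=715220, p(59)=831820, p(60)=966467, p(61)=1121505, p(62)=1300156, p(63)=1505499, p(64)=1741630, p(65)=2012558, p(66)=2323520, p(67)=2679689, p(68)=3087735, p(69)=3554345, p(70)=4087968, p(71)=4697205, p(72)=5392783, p(73)=6185689, p(74)=7089500, p(75)=8118264, p(76)=9289091, p(77)=10619863, p(78)=12132164, p(79)=13848650, p(80)=15796476, p(81)=18004327, p(82)=20506255, p(83)=23338469, p(84)=26543660, p(85)=30167357, p(86)=34262962, p(87)=38887673, p(88)=44108109, p(89)=49995925, p(90)=56634173, p(91)=64112359, p(92)=72533807, p(93)=82010177, p(94)=92669720, p(95)=104651419, p(96)=118114304, p(97)=133230930, p(98)=150198136, p(99)=169229875, p(100)=190569292, p(101)=214481126, p(102)=241265379, p(103)=271248950, p(104)=304801365, p(105)=342325709, p(106)=384276336, p(107)=431149389, p(108)=483502844, p(109)=541946240, p(110)=607163746, p(111)=679903203, p(112)=761002156, p(113)=851376628, p(114)=952050665, p(115)=1064144451, p(116)=1188908248, p(117)=1327710076, p(118)=1482074143, p(119)=1653668665, p(120)=1844349560, p(121)=2056148051, p(122)=2291320912, p(123)=2552338241, p(124)=2841940500, p(125)=3163127352, p(126)=3519222692, p(127)=3913864295, p(128)=4351078600, p(129)=4835271870, p(130)=5371315400, p(131)=5964539504, p(132)=6620830889, p(133)=7346629512, p(134)=8149040695, p(135)=9035836076, p(136)=10015581680, p(137)=11097645016, p(138)=12292341831, p(139)=13610949895, p(140)=15065878135, p(141)=16670689208, p(142)=18440293320, p(143)=20390982757, p(144)=22540654445, p(145)=24908858009, p(146)=27517052599, p(147)=30388671978, p(148)=33549419497, p(149)=37027355200, p(150)=40853235313, p(151)=45060624582, p(152)=49686288421, p(153)=54770336324, p(154)=60356673280, p(155)=66493182097, p(156)=73232243759, p(157)=80630964769, p(158)=88751778802, p(159)=97662728555, p(160)=107438159466, p(161)=118159068427, p(162)=129913904637, p(163)=142798995930, p(164)=156919475295, p(165)=172389800255, p(166)=189334822579, p(167)=207890420102, p(168)=228204732751.
Final step: p(169) = p(168) + p(167) - p(164) - p(162) + p(157) + p(154) - p(147) - p(143) + p(134) + p(129) - p(118) - p(112) + p(99) + p(92) - p(77) - p(69) + p(52) + p(43) - p(24) - p(14)
= 228204732751 + 207890420102 - 156919475295 - 129913904637 + 80630964769 + 60356673280 - 30388671978 - 20390982757 + 8149040695 + 4835271870 - 1482074143 - 761002156 + 169229875 + 72533807 - 10619863 - 3554345 + 281589 + 63261 - 1575 - 135
= 250438925115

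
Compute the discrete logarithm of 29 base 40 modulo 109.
22

Baby-step giant-step with step n = ⌈√109⌉ = 11.
Baby steps 40^j mod 109 (j:value) for j=0..10: 0:1, 1:40, 2:74, 3:17, 4:26, 5:59, 6:71, 7:6, 8:22, 9:8, 10:102.
Giant-step multiplier: 40^(-11) ≡ 40^(108-11) = 40^97 ≡ 58 (mod 109).
Giant steps γ_i = 29·58^i mod 109: γ_0=29, γ_1=47, γ_2=1 (in table at j=0).
x = i·n + j = 2·11 + 0 = 22.
Check: 40^22 ≡ 29 (mod 109).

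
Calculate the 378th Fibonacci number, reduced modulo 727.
415

Matrix identity: Q^n = [[F_(n+1), F_n], [F_n, F_(n-1)]] with Q = [[1,1],[1,0]].
n = 378 = 101111010₂. Square-and-multiply, entries mod 727:
Q^1 = [[1,1],[1,0]]
Q^2 = (Q^1)² = [[2,1],[1,1]]
Q^5 = (Q^2)²·Q = [[8,5],[5,3]]
Q^11 = (Q^5)²·Q = [[144,89],[89,55]]
Q^23 = (Q^11)²·Q = [[567,304],[304,263]]
Q^47 = (Q^23)²·Q = [[293,242],[242,51]]
Q^94 = (Q^47)² = [[467,370],[370,97]]
Q^189 = (Q^94)²·Q = [[244,213],[213,31]]
Q^378 = (Q^189)² = [[217,415],[415,529]]
F_378 mod 727 = Q^378[0][1] = 415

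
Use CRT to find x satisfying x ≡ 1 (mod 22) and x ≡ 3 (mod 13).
133

Using Chinese Remainder Theorem:
M = 22 × 13 = 286
M1 = 13, M2 = 22
y1 = 13^(-1) mod 22 = 17
y2 = 22^(-1) mod 13 = 3
x = (1×13×17 + 3×22×3) mod 286 = 133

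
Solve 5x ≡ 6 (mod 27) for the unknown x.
x ≡ 12 (mod 27)

gcd(5, 27) = 1, which divides 6, so solutions exist.
Find 5^(-1) mod 27 by the extended Euclidean algorithm:
27 = 5 × 5 + 2  ⟹  2 = (1)·27 + (-5)·5
5 = 2 × 2 + 1  ⟹  1 = (-2)·27 + (11)·5
So (11)·5 ≡ 1 (mod 27), i.e. 5^(-1) ≡ 11 (mod 27).
x ≡ 11 × 6 = 66 ≡ 12 (mod 27).
Check: 5 × 12 = 60 ≡ 6 (mod 27).
Unique solution: x ≡ 12 (mod 27)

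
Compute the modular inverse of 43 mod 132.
43

gcd(43, 132) = 1, so the inverse exists.
Extended Euclidean algorithm on (132, 43):
132 = 3 × 43 + 3  ⟹  3 = (1)·132 + (-3)·43
43 = 14 × 3 + 1  ⟹  1 = (-14)·132 + (43)·43
So (43)·43 ≡ 1 (mod 132), i.e. 43^(-1) ≡ 43 (mod 132).
Check: 43 × 43 = 1849 ≡ 1 (mod 132)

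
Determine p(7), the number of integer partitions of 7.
15

p(n) counts ways to write n as a sum of positive integers (order ignored).
Examples: 7; 6 + 1; 5 + 2; 5 + 1 + 1; 4 + 3; ... (15 total)
p(7) = 15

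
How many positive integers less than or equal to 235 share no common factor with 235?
184

235 = 5 × 47
φ(n) = n × ∏(1 - 1/p) for each prime p dividing n
φ(235) = 235 × (1 - 1/5) × (1 - 1/47) = 184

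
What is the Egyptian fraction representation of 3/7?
1/3 + 1/11 + 1/231

Greedy algorithm:
3/7: ceiling(7/3) = 3, use 1/3
2/21: ceiling(21/2) = 11, use 1/11
1/231: ceiling(231/1) = 231, use 1/231
Result: 3/7 = 1/3 + 1/11 + 1/231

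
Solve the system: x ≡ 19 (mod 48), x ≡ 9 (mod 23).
883

Using Chinese Remainder Theorem:
M = 48 × 23 = 1104
M1 = 23, M2 = 48
y1 = 23^(-1) mod 48 = 23
y2 = 48^(-1) mod 23 = 12
x = (19×23×23 + 9×48×12) mod 1104 = 883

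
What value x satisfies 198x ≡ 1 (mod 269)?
197

gcd(198, 269) = 1, so the inverse exists.
Extended Euclidean algorithm on (269, 198):
269 = 1 × 198 + 71  ⟹  71 = (1)·269 + (-1)·198
198 = 2 × 71 + 56  ⟹  56 = (-2)·269 + (3)·198
71 = 1 × 56 + 15  ⟹  15 = (3)·269 + (-4)·198
56 = 3 × 15 + 11  ⟹  11 = (-11)·269 + (15)·198
15 = 1 × 11 + 4  ⟹  4 = (14)·269 + (-19)·198
11 = 2 × 4 + 3  ⟹  3 = (-39)·269 + (53)·198
4 = 1 × 3 + 1  ⟹  1 = (53)·269 + (-72)·198
So (-72)·198 ≡ 1 (mod 269), i.e. 198^(-1) ≡ -72 ≡ 197 (mod 269).
Check: 198 × 197 = 39006 ≡ 1 (mod 269)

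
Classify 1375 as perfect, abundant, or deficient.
deficient

Proper divisors of 1375: sum = 1 + 5 + 11 + 25 + 55 + 125 + 275 = 497
Since 497 < 1375, 1375 is deficient.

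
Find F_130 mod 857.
513

Matrix identity: Q^n = [[F_(n+1), F_n], [F_n, F_(n-1)]] with Q = [[1,1],[1,0]].
n = 130 = 10000010₂. Square-and-multiply, entries mod 857:
Q^1 = [[1,1],[1,0]]
Q^2 = (Q^1)² = [[2,1],[1,1]]
Q^4 = (Q^2)² = [[5,3],[3,2]]
Q^8 = (Q^4)² = [[34,21],[21,13]]
Q^16 = (Q^8)² = [[740,130],[130,610]]
Q^32 = (Q^16)² = [[594,672],[672,779]]
Q^65 = (Q^32)²·Q = [[221,554],[554,524]]
Q^130 = (Q^65)² = [[102,513],[513,446]]
F_130 mod 857 = Q^130[0][1] = 513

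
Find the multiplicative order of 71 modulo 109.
18

109 is prime, so ord(71) divides φ(109) = 108.
Divisors of 108: 1, 2, 3, 4, 6, 9, 12, 18, 27, 36, 54, 108.
Repeated squaring: 71^1 ≡ 71, 71^2 ≡ 27, 71^4 ≡ 75, 71^8 ≡ 66, 71^16 ≡ 105, 71^32 ≡ 16, 71^64 ≡ 38 (mod 109).
Test 71^d mod 109 for each divisor d in increasing order:
71^1 ≡ 71
71^2 ≡ 27
71^3 = 71^2·71^1 ≡ 64
71^4 ≡ 75
71^6 = 71^4·71^2 ≡ 63
71^9 = 71^8·71^1 ≡ 108
71^12 = 71^8·71^4 ≡ 45
71^18 = 71^16·71^2 ≡ 1  ← first divisor giving 1
The order is 18.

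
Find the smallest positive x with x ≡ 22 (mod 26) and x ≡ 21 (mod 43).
1010

Using Chinese Remainder Theorem:
M = 26 × 43 = 1118
M1 = 43, M2 = 26
y1 = 43^(-1) mod 26 = 23
y2 = 26^(-1) mod 43 = 5
x = (22×43×23 + 21×26×5) mod 1118 = 1010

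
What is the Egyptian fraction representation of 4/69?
1/18 + 1/414

Greedy algorithm:
4/69: ceiling(69/4) = 18, use 1/18
1/414: ceiling(414/1) = 414, use 1/414
Result: 4/69 = 1/18 + 1/414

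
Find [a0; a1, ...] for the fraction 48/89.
[0; 1, 1, 5, 1, 6]

Euclidean algorithm steps:
48 = 0 × 89 + 48
89 = 1 × 48 + 41
48 = 1 × 41 + 7
41 = 5 × 7 + 6
7 = 1 × 6 + 1
6 = 6 × 1 + 0
Continued fraction: [0; 1, 1, 5, 1, 6]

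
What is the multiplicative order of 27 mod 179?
89

179 is prime, so ord(27) divides φ(179) = 178.
Divisors of 178: 1, 2, 89, 178.
Repeated squaring: 27^1 ≡ 27, 27^2 ≡ 13, 27^4 ≡ 169, 27^8 ≡ 100, 27^16 ≡ 155, 27^32 ≡ 39, 27^64 ≡ 89, 27^128 ≡ 45 (mod 179).
Test 27^d mod 179 for each divisor d in increasing order:
27^1 ≡ 27
27^2 ≡ 13
27^89 = 27^64·27^16·27^8·27^1 ≡ 1  ← first divisor giving 1
The order is 89.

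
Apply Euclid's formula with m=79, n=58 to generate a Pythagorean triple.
(2877, 9164, 9605)

Euclid's formula: a = m² - n², b = 2mn, c = m² + n²
m = 79, n = 58
a = 79² - 58² = 6241 - 3364 = 2877
b = 2 × 79 × 58 = 9164
c = 79² + 58² = 6241 + 3364 = 9605
Verification: 2877² + 9164² = 8277129 + 83978896 = 92256025 = 9605² ✓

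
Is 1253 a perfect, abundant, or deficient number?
deficient

Proper divisors of 1253: sum = 1 + 7 + 179 = 187
Since 187 < 1253, 1253 is deficient.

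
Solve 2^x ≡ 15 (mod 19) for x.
11

Baby-step giant-step with step n = ⌈√19⌉ = 5.
Baby steps 2^j mod 19 (j:value) for j=0..4: 0:1, 1:2, 2:4, 3:8, 4:16.
Giant-step multiplier: 2^(-5) ≡ 2^(18-5) = 2^13 ≡ 3 (mod 19).
Giant steps γ_i = 15·3^i mod 19: γ_0=15, γ_1=7, γ_2=2 (in table at j=1).
x = i·n + j = 2·5 + 1 = 11.
Check: 2^11 ≡ 15 (mod 19).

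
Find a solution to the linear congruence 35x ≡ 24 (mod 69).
x ≡ 48 (mod 69)

gcd(35, 69) = 1, which divides 24, so solutions exist.
Find 35^(-1) mod 69 by the extended Euclidean algorithm:
69 = 1 × 35 + 34  ⟹  34 = (1)·69 + (-1)·35
35 = 1 × 34 + 1  ⟹  1 = (-1)·69 + (2)·35
So (2)·35 ≡ 1 (mod 69), i.e. 35^(-1) ≡ 2 (mod 69).
x ≡ 2 × 24 = 48 ≡ 48 (mod 69).
Check: 35 × 48 = 1680 ≡ 24 (mod 69).
Unique solution: x ≡ 48 (mod 69)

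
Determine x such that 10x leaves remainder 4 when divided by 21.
x ≡ 13 (mod 21)

gcd(10, 21) = 1, which divides 4, so solutions exist.
Find 10^(-1) mod 21 by the extended Euclidean algorithm:
21 = 2 × 10 + 1  ⟹  1 = (1)·21 + (-2)·10
So (-2)·10 ≡ 1 (mod 21), i.e. 10^(-1) ≡ -2 ≡ 19 (mod 21).
x ≡ 19 × 4 = 76 ≡ 13 (mod 21).
Check: 10 × 13 = 130 ≡ 4 (mod 21).
Unique solution: x ≡ 13 (mod 21)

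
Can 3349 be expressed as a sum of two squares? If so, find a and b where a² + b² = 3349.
10² + 57² (a=10, b=57)

Factorization: 3349 = 17 × 197
By Fermat: n is sum of two squares iff every prime p ≡ 3 (mod 4) appears to even power.
All primes ≡ 3 (mod 4) appear to even power.
Search a = 0, 1, 2, … for 3349 - a² a perfect square: first hit at a = 10: 3349 - 100 = 3249 = 57².
3349 = 10² + 57² = 100 + 3249 ✓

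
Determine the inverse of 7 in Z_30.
13

gcd(7, 30) = 1, so the inverse exists.
Extended Euclidean algorithm on (30, 7):
30 = 4 × 7 + 2  ⟹  2 = (1)·30 + (-4)·7
7 = 3 × 2 + 1  ⟹  1 = (-3)·30 + (13)·7
So (13)·7 ≡ 1 (mod 30), i.e. 7^(-1) ≡ 13 (mod 30).
Check: 7 × 13 = 91 ≡ 1 (mod 30)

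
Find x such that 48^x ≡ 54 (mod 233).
99

Baby-step giant-step with step n = ⌈√233⌉ = 16.
Baby steps 48^j mod 233 (j:value) for j=0..15: 0:1, 1:48, 2:207, 3:150, 4:210, 5:61, 6:132, 7:45, 8:63, 9:228, 10:226, 11:130, 12:182, 13:115, 14:161, 15:39.
Giant-step multiplier: 48^(-16) ≡ 48^(232-16) = 48^216 ≡ 204 (mod 233).
Giant steps γ_i = 54·204^i mod 233: γ_0=54, γ_1=65, γ_2=212, γ_3=143, γ_4=47, γ_5=35, γ_6=150 (in table at j=3).
x = i·n + j = 6·16 + 3 = 99.
Check: 48^99 ≡ 54 (mod 233).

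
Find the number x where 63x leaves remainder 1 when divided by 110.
7

gcd(63, 110) = 1, so the inverse exists.
Extended Euclidean algorithm on (110, 63):
110 = 1 × 63 + 47  ⟹  47 = (1)·110 + (-1)·63
63 = 1 × 47 + 16  ⟹  16 = (-1)·110 + (2)·63
47 = 2 × 16 + 15  ⟹  15 = (3)·110 + (-5)·63
16 = 1 × 15 + 1  ⟹  1 = (-4)·110 + (7)·63
So (7)·63 ≡ 1 (mod 110), i.e. 63^(-1) ≡ 7 (mod 110).
Check: 63 × 7 = 441 ≡ 1 (mod 110)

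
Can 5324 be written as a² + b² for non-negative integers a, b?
Not possible

Factorization: 5324 = 2^2 × 11^3
By Fermat: n is sum of two squares iff every prime p ≡ 3 (mod 4) appears to even power.
Prime(s) ≡ 3 (mod 4) with odd exponent: [(11, 3)]
Therefore 5324 cannot be expressed as a² + b².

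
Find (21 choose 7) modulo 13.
8

Using Lucas' theorem:
Write n=21 and k=7 in base 13:
n in base 13: [1, 8]
k in base 13: [0, 7]
C(21,7) mod 13 = ∏ C(n_i, k_i) mod 13
Digit binomials (mod 13): C(1,0) = 1; C(8,7) = 8
Product: 1 × 8 = 8 ≡ 8 (mod 13)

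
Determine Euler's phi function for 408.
128

408 = 2^3 × 3 × 17
φ(n) = n × ∏(1 - 1/p) for each prime p dividing n
φ(408) = 408 × (1 - 1/2) × (1 - 1/3) × (1 - 1/17) = 128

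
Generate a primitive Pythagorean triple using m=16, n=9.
(175, 288, 337)

Euclid's formula: a = m² - n², b = 2mn, c = m² + n²
m = 16, n = 9
a = 16² - 9² = 256 - 81 = 175
b = 2 × 16 × 9 = 288
c = 16² + 9² = 256 + 81 = 337
Verification: 175² + 288² = 30625 + 82944 = 113569 = 337² ✓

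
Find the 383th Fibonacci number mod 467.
251

Matrix identity: Q^n = [[F_(n+1), F_n], [F_n, F_(n-1)]] with Q = [[1,1],[1,0]].
n = 383 = 101111111₂. Square-and-multiply, entries mod 467:
Q^1 = [[1,1],[1,0]]
Q^2 = (Q^1)² = [[2,1],[1,1]]
Q^5 = (Q^2)²·Q = [[8,5],[5,3]]
Q^11 = (Q^5)²·Q = [[144,89],[89,55]]
Q^23 = (Q^11)²·Q = [[135,170],[170,432]]
Q^47 = (Q^23)²·Q = [[146,425],[425,188]]
Q^95 = (Q^47)²·Q = [[179,197],[197,449]]
Q^191 = (Q^95)²·Q = [[294,333],[333,428]]
Q^383 = (Q^191)²·Q = [[172,251],[251,388]]
F_383 mod 467 = Q^383[0][1] = 251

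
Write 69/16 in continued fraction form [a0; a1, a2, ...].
[4; 3, 5]

Euclidean algorithm steps:
69 = 4 × 16 + 5
16 = 3 × 5 + 1
5 = 5 × 1 + 0
Continued fraction: [4; 3, 5]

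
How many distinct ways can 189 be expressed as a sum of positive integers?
1527273599625

p(n) counts ways to write n as a sum of positive integers (order ignored).
Euler's pentagonal recurrence: p(k) = p(k-1) + p(k-2) - p(k-5) - p(k-7) + p(k-12) + p(k-15) - ... (offsets j(3j∓1)/2, signs ++--, p(0)=1, p(<0)=0).
DP table for k = 0..188: p(0)=1, p(1)=1, p(2)=2, p(3)=3, p(4)=5, p(5)=7, p(6)=11, p(7)=15, p(8)=22, p(9)=30, p(10)=42, p(11)=56, p(12)=77, p(13)=101, p(14)=135, p(15)=176, p(16)=231, p(17)=297, p(18)=385, p(19)=490, p(20)=627, p(21)=792, p(22)=1002, p(23)=1255, p(24)=1575, p(25)=1958, p(26)=2436, p(27)=3010, p(28)=3718, p(29)=4565, p(30)=5604, p(31)=6842, p(32)=8349, p(33)=10143, p(34)=12310, p(35)=14883, p(36)=17977, p(37)=21637, p(38)=26015, p(39)=31185, p(40)=37338, p(41)=44583, p(42)=53174, p(43)=63261, p(44)=75175, p(45)=89134, p(46)=105558, p(47)=124754, p(48)=147273, p(49)=173525, p(50)=204226, p(51)=239943, p(52)=281589, p(53)=329931, p(54)=386155, p(55)=451276, p(56)=526823, p(57)=614154, p(58)=715220, p(59)=831820, p(60)=966467, p(61)=1121505, p(62)=1300156, p(63)=1505499, p(64)=1741630, p(65)=2012558, p(66)=2323520, p(67)=2679689, p(68)=3087735, p(69)=3554345, p(70)=4087968, p(71)=4697205, p(72)=5392783, p(73)=6185689, p(74)=7089500, p(75)=8118264, p(76)=9289091, p(77)=10619863, p(78)=12132164, p(79)=13848650, p(80)=15796476, p(81)=18004327, p(82)=20506255, p(83)=23338469, p(84)=26543660, p(85)=30167357, p(86)=34262962, p(87)=38887673, p(88)=44108109, p(89)=49995925, p(90)=56634173, p(91)=64112359, p(92)=72533807, p(93)=82010177, p(94)=92669720, p(95)=104651419, p(96)=118114304, p(97)=133230930, p(98)=150198136, p(99)=169229875, p(100)=190569292, p(101)=214481126, p(102)=241265379, p(103)=271248950, p(104)=304801365, p(105)=342325709, p(106)=384276336, p(107)=431149389, p(108)=483502844, p(109)=541946240, p(110)=607163746, p(111)=679903203, p(112)=761002156, p(113)=851376628, p(114)=952050665, p(115)=1064144451, p(116)=1188908248, p(117)=1327710076, p(118)=1482074143, p(119)=1653668665, p(120)=1844349560, p(121)=2056148051, p(122)=2291320912, p(123)=2552338241, p(124)=2841940500, p(125)=3163127352, p(126)=3519222692, p(127)=3913864295, p(128)=4351078600, p(129)=4835271870, p(130)=5371315400, p(131)=5964539504, p(132)=6620830889, p(133)=7346629512, p(134)=8149040695, p(135)=9035836076, p(136)=10015581680, p(137)=11097645016, p(138)=12292341831, p(139)=13610949895, p(140)=15065878135, p(141)=16670689208, p(142)=18440293320, p(143)=20390982757, p(144)=22540654445, p(145)=24908858009, p(146)=27517052599, p(147)=30388671978, p(148)=33549419497, p(149)=37027355200, p(150)=40853235313, p(151)=45060624582, p(152)=49686288421, p(153)=54770336324, p(154)=60356673280, p(155)=66493182097, p(156)=73232243759, p(157)=80630964769, p(158)=88751778802, p(159)=97662728555, p(160)=107438159466, p(161)=118159068427, p(162)=129913904637, p(163)=142798995930, p(164)=156919475295, p(165)=172389800255, p(166)=189334822579, p(167)=207890420102, p(168)=228204732751, p(169)=250438925115, p(170)=274768617130, p(171)=301384802048, p(172)=330495499613, p(173)=362326859895, p(174)=397125074750, p(175)=435157697830, p(176)=476715857290, p(177)=522115831195, p(178)=571701605655, p(179)=625846753120, p(180)=684957390936, p(181)=749474411781, p(182)=819876908323, p(183)=896684817527, p(184)=980462880430, p(185)=1071823774337, p(186)=1171432692373, p(187)=1280011042268, p(188)=1398341745571.
Final step: p(189) = p(188) + p(187) - p(184) - p(182) + p(177) + p(174) - p(167) - p(163) + p(154) + p(149) - p(138) - p(132) + p(119) + p(112) - p(97) - p(89) + p(72) + p(63) - p(44) - p(34) + p(13) + p(2)
= 1398341745571 + 1280011042268 - 980462880430 - 819876908323 + 522115831195 + 397125074750 - 207890420102 - 142798995930 + 60356673280 + 37027355200 - 12292341831 - 6620830889 + 1653668665 + 761002156 - 133230930 - 49995925 + 5392783 + 1505499 - 75175 - 12310 + 101 + 2
= 1527273599625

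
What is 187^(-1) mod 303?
175

gcd(187, 303) = 1, so the inverse exists.
Extended Euclidean algorithm on (303, 187):
303 = 1 × 187 + 116  ⟹  116 = (1)·303 + (-1)·187
187 = 1 × 116 + 71  ⟹  71 = (-1)·303 + (2)·187
116 = 1 × 71 + 45  ⟹  45 = (2)·303 + (-3)·187
71 = 1 × 45 + 26  ⟹  26 = (-3)·303 + (5)·187
45 = 1 × 26 + 19  ⟹  19 = (5)·303 + (-8)·187
26 = 1 × 19 + 7  ⟹  7 = (-8)·303 + (13)·187
19 = 2 × 7 + 5  ⟹  5 = (21)·303 + (-34)·187
7 = 1 × 5 + 2  ⟹  2 = (-29)·303 + (47)·187
5 = 2 × 2 + 1  ⟹  1 = (79)·303 + (-128)·187
So (-128)·187 ≡ 1 (mod 303), i.e. 187^(-1) ≡ -128 ≡ 175 (mod 303).
Check: 187 × 175 = 32725 ≡ 1 (mod 303)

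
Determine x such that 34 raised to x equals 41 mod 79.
3

Baby-step giant-step with step n = ⌈√79⌉ = 9.
Baby steps 34^j mod 79 (j:value) for j=0..8: 0:1, 1:34, 2:50, 3:41, 4:51, 5:75, 6:22, 7:37, 8:73.
h = 41 is already in the table at j=3, so x = 3.
Check: 34^3 ≡ 41 (mod 79).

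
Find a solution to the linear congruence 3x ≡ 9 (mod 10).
x ≡ 3 (mod 10)

gcd(3, 10) = 1, which divides 9, so solutions exist.
Find 3^(-1) mod 10 by the extended Euclidean algorithm:
10 = 3 × 3 + 1  ⟹  1 = (1)·10 + (-3)·3
So (-3)·3 ≡ 1 (mod 10), i.e. 3^(-1) ≡ -3 ≡ 7 (mod 10).
x ≡ 7 × 9 = 63 ≡ 3 (mod 10).
Check: 3 × 3 = 9 ≡ 9 (mod 10).
Unique solution: x ≡ 3 (mod 10)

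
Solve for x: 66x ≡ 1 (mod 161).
61

gcd(66, 161) = 1, so the inverse exists.
Extended Euclidean algorithm on (161, 66):
161 = 2 × 66 + 29  ⟹  29 = (1)·161 + (-2)·66
66 = 2 × 29 + 8  ⟹  8 = (-2)·161 + (5)·66
29 = 3 × 8 + 5  ⟹  5 = (7)·161 + (-17)·66
8 = 1 × 5 + 3  ⟹  3 = (-9)·161 + (22)·66
5 = 1 × 3 + 2  ⟹  2 = (16)·161 + (-39)·66
3 = 1 × 2 + 1  ⟹  1 = (-25)·161 + (61)·66
So (61)·66 ≡ 1 (mod 161), i.e. 66^(-1) ≡ 61 (mod 161).
Check: 66 × 61 = 4026 ≡ 1 (mod 161)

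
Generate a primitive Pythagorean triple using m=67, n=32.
(3465, 4288, 5513)

Euclid's formula: a = m² - n², b = 2mn, c = m² + n²
m = 67, n = 32
a = 67² - 32² = 4489 - 1024 = 3465
b = 2 × 67 × 32 = 4288
c = 67² + 32² = 4489 + 1024 = 5513
Verification: 3465² + 4288² = 12006225 + 18386944 = 30393169 = 5513² ✓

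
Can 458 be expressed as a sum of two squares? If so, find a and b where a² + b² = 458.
13² + 17² (a=13, b=17)

Factorization: 458 = 2 × 229
By Fermat: n is sum of two squares iff every prime p ≡ 3 (mod 4) appears to even power.
All primes ≡ 3 (mod 4) appear to even power.
Search a = 0, 1, 2, … for 458 - a² a perfect square: first hit at a = 13: 458 - 169 = 289 = 17².
458 = 13² + 17² = 169 + 289 ✓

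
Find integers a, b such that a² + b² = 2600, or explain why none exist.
10² + 50² (a=10, b=50)

Factorization: 2600 = 2^3 × 5^2 × 13
By Fermat: n is sum of two squares iff every prime p ≡ 3 (mod 4) appears to even power.
All primes ≡ 3 (mod 4) appear to even power.
Search a = 0, 1, 2, … for 2600 - a² a perfect square: first hit at a = 10: 2600 - 100 = 2500 = 50².
2600 = 10² + 50² = 100 + 2500 ✓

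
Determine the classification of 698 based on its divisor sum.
deficient

Proper divisors of 698: sum = 1 + 2 + 349 = 352
Since 352 < 698, 698 is deficient.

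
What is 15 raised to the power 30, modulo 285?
45

Repeated squaring. Binary of 30 = 11110.
15^1 ≡ 15 (mod 285); 15^2 ≡ 225 (mod 285); 15^4 ≡ 180 (mod 285); 15^8 ≡ 195 (mod 285); 15^16 ≡ 120 (mod 285)
15^30 = 15^2 × 15^4 × 15^8 × 15^16 ≡ 45 (mod 285)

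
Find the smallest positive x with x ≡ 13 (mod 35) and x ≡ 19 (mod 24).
643

Using Chinese Remainder Theorem:
M = 35 × 24 = 840
M1 = 24, M2 = 35
y1 = 24^(-1) mod 35 = 19
y2 = 35^(-1) mod 24 = 11
x = (13×24×19 + 19×35×11) mod 840 = 643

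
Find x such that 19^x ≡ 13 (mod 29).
2

Baby-step giant-step with step n = ⌈√29⌉ = 6.
Baby steps 19^j mod 29 (j:value) for j=0..5: 0:1, 1:19, 2:13, 3:15, 4:24, 5:21.
h = 13 is already in the table at j=2, so x = 2.
Check: 19^2 ≡ 13 (mod 29).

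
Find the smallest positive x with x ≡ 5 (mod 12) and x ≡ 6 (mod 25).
281

Using Chinese Remainder Theorem:
M = 12 × 25 = 300
M1 = 25, M2 = 12
y1 = 25^(-1) mod 12 = 1
y2 = 12^(-1) mod 25 = 23
x = (5×25×1 + 6×12×23) mod 300 = 281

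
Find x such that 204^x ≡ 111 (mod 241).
15

Baby-step giant-step with step n = ⌈√241⌉ = 16.
Baby steps 204^j mod 241 (j:value) for j=0..15: 0:1, 1:204, 2:164, 3:198, 4:145, 5:178, 6:162, 7:31, 8:58, 9:23, 10:113, 11:157, 12:216, 13:202, 14:238, 15:111.
h = 111 is already in the table at j=15, so x = 15.
Check: 204^15 ≡ 111 (mod 241).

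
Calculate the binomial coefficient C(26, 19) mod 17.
2

Using Lucas' theorem:
Write n=26 and k=19 in base 17:
n in base 17: [1, 9]
k in base 17: [1, 2]
C(26,19) mod 17 = ∏ C(n_i, k_i) mod 17
Digit binomials (mod 17): C(1,1) = 1; C(9,2) = 36 ≡ 2
Product: 1 × 2 = 2 ≡ 2 (mod 17)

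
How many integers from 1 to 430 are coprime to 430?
168

430 = 2 × 5 × 43
φ(n) = n × ∏(1 - 1/p) for each prime p dividing n
φ(430) = 430 × (1 - 1/2) × (1 - 1/5) × (1 - 1/43) = 168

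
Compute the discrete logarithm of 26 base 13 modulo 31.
25

Baby-step giant-step with step n = ⌈√31⌉ = 6.
Baby steps 13^j mod 31 (j:value) for j=0..5: 0:1, 1:13, 2:14, 3:27, 4:10, 5:6.
Giant-step multiplier: 13^(-6) ≡ 13^(30-6) = 13^24 ≡ 2 (mod 31).
Giant steps γ_i = 26·2^i mod 31: γ_0=26, γ_1=21, γ_2=11, γ_3=22, γ_4=13 (in table at j=1).
x = i·n + j = 4·6 + 1 = 25.
Check: 13^25 ≡ 26 (mod 31).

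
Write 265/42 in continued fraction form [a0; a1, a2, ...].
[6; 3, 4, 3]

Euclidean algorithm steps:
265 = 6 × 42 + 13
42 = 3 × 13 + 3
13 = 4 × 3 + 1
3 = 3 × 1 + 0
Continued fraction: [6; 3, 4, 3]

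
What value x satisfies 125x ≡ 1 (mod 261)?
71

gcd(125, 261) = 1, so the inverse exists.
Extended Euclidean algorithm on (261, 125):
261 = 2 × 125 + 11  ⟹  11 = (1)·261 + (-2)·125
125 = 11 × 11 + 4  ⟹  4 = (-11)·261 + (23)·125
11 = 2 × 4 + 3  ⟹  3 = (23)·261 + (-48)·125
4 = 1 × 3 + 1  ⟹  1 = (-34)·261 + (71)·125
So (71)·125 ≡ 1 (mod 261), i.e. 125^(-1) ≡ 71 (mod 261).
Check: 125 × 71 = 8875 ≡ 1 (mod 261)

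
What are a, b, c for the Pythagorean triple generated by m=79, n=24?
(5665, 3792, 6817)

Euclid's formula: a = m² - n², b = 2mn, c = m² + n²
m = 79, n = 24
a = 79² - 24² = 6241 - 576 = 5665
b = 2 × 79 × 24 = 3792
c = 79² + 24² = 6241 + 576 = 6817
Verification: 5665² + 3792² = 32092225 + 14379264 = 46471489 = 6817² ✓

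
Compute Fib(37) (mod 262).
107

Matrix identity: Q^n = [[F_(n+1), F_n], [F_n, F_(n-1)]] with Q = [[1,1],[1,0]].
n = 37 = 100101₂. Square-and-multiply, entries mod 262:
Q^1 = [[1,1],[1,0]]
Q^2 = (Q^1)² = [[2,1],[1,1]]
Q^4 = (Q^2)² = [[5,3],[3,2]]
Q^9 = (Q^4)²·Q = [[55,34],[34,21]]
Q^18 = (Q^9)² = [[251,226],[226,25]]
Q^37 = (Q^18)²·Q = [[127,107],[107,20]]
F_37 mod 262 = Q^37[0][1] = 107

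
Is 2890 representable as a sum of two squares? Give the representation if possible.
9² + 53² (a=9, b=53)

Factorization: 2890 = 2 × 5 × 17^2
By Fermat: n is sum of two squares iff every prime p ≡ 3 (mod 4) appears to even power.
All primes ≡ 3 (mod 4) appear to even power.
Search a = 0, 1, 2, … for 2890 - a² a perfect square: first hit at a = 9: 2890 - 81 = 2809 = 53².
2890 = 9² + 53² = 81 + 2809 ✓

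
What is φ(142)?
70

142 = 2 × 71
φ(n) = n × ∏(1 - 1/p) for each prime p dividing n
φ(142) = 142 × (1 - 1/2) × (1 - 1/71) = 70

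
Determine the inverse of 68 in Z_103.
50

gcd(68, 103) = 1, so the inverse exists.
Extended Euclidean algorithm on (103, 68):
103 = 1 × 68 + 35  ⟹  35 = (1)·103 + (-1)·68
68 = 1 × 35 + 33  ⟹  33 = (-1)·103 + (2)·68
35 = 1 × 33 + 2  ⟹  2 = (2)·103 + (-3)·68
33 = 16 × 2 + 1  ⟹  1 = (-33)·103 + (50)·68
So (50)·68 ≡ 1 (mod 103), i.e. 68^(-1) ≡ 50 (mod 103).
Check: 68 × 50 = 3400 ≡ 1 (mod 103)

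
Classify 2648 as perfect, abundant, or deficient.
deficient

Proper divisors of 2648: sum = 1 + 2 + 4 + 8 + 331 + 662 + 1324 = 2332
Since 2332 < 2648, 2648 is deficient.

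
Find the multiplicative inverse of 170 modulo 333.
143

gcd(170, 333) = 1, so the inverse exists.
Extended Euclidean algorithm on (333, 170):
333 = 1 × 170 + 163  ⟹  163 = (1)·333 + (-1)·170
170 = 1 × 163 + 7  ⟹  7 = (-1)·333 + (2)·170
163 = 23 × 7 + 2  ⟹  2 = (24)·333 + (-47)·170
7 = 3 × 2 + 1  ⟹  1 = (-73)·333 + (143)·170
So (143)·170 ≡ 1 (mod 333), i.e. 170^(-1) ≡ 143 (mod 333).
Check: 170 × 143 = 24310 ≡ 1 (mod 333)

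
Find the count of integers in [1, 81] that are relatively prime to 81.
54

81 = 3^4
φ(n) = n × ∏(1 - 1/p) for each prime p dividing n
φ(81) = 81 × (1 - 1/3) = 54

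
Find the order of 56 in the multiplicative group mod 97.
96

97 is prime, so ord(56) divides φ(97) = 96.
Divisors of 96: 1, 2, 3, 4, 6, 8, 12, 16, 24, 32, 48, 96.
Repeated squaring: 56^1 ≡ 56, 56^2 ≡ 32, 56^4 ≡ 54, 56^8 ≡ 6, 56^16 ≡ 36, 56^32 ≡ 35, 56^64 ≡ 61 (mod 97).
Test 56^d mod 97 for each divisor d in increasing order:
56^1 ≡ 56
56^2 ≡ 32
56^3 = 56^2·56^1 ≡ 46
56^4 ≡ 54
56^6 = 56^4·56^2 ≡ 79
56^8 ≡ 6
56^12 = 56^8·56^4 ≡ 33
56^16 ≡ 36
56^24 = 56^16·56^8 ≡ 22
56^32 ≡ 35
56^48 = 56^32·56^16 ≡ 96
56^96 = 56^64·56^32 ≡ 1  ← first divisor giving 1
The order is 96.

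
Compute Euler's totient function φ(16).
8

16 = 2^4
φ(n) = n × ∏(1 - 1/p) for each prime p dividing n
φ(16) = 16 × (1 - 1/2) = 8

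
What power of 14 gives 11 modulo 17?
15

Baby-step giant-step with step n = ⌈√17⌉ = 5.
Baby steps 14^j mod 17 (j:value) for j=0..4: 0:1, 1:14, 2:9, 3:7, 4:13.
Giant-step multiplier: 14^(-5) ≡ 14^(16-5) = 14^11 ≡ 10 (mod 17).
Giant steps γ_i = 11·10^i mod 17: γ_0=11, γ_1=8, γ_2=12, γ_3=1 (in table at j=0).
x = i·n + j = 3·5 + 0 = 15.
Check: 14^15 ≡ 11 (mod 17).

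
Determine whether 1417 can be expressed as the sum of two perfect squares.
11² + 36² (a=11, b=36)

Factorization: 1417 = 13 × 109
By Fermat: n is sum of two squares iff every prime p ≡ 3 (mod 4) appears to even power.
All primes ≡ 3 (mod 4) appear to even power.
Search a = 0, 1, 2, … for 1417 - a² a perfect square: first hit at a = 11: 1417 - 121 = 1296 = 36².
1417 = 11² + 36² = 121 + 1296 ✓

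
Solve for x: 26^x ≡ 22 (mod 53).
19

Baby-step giant-step with step n = ⌈√53⌉ = 8.
Baby steps 26^j mod 53 (j:value) for j=0..7: 0:1, 1:26, 2:40, 3:33, 4:10, 5:48, 6:29, 7:12.
Giant-step multiplier: 26^(-8) ≡ 26^(52-8) = 26^44 ≡ 44 (mod 53).
Giant steps γ_i = 22·44^i mod 53: γ_0=22, γ_1=14, γ_2=33 (in table at j=3).
x = i·n + j = 2·8 + 3 = 19.
Check: 26^19 ≡ 22 (mod 53).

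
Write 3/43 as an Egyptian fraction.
1/15 + 1/323 + 1/208335

Greedy algorithm:
3/43: ceiling(43/3) = 15, use 1/15
2/645: ceiling(645/2) = 323, use 1/323
1/208335: ceiling(208335/1) = 208335, use 1/208335
Result: 3/43 = 1/15 + 1/323 + 1/208335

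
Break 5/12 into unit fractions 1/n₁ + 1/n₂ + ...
1/3 + 1/12

Greedy algorithm:
5/12: ceiling(12/5) = 3, use 1/3
1/12: ceiling(12/1) = 12, use 1/12
Result: 5/12 = 1/3 + 1/12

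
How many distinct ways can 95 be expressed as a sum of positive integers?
104651419

p(n) counts ways to write n as a sum of positive integers (order ignored).
Euler's pentagonal recurrence: p(k) = p(k-1) + p(k-2) - p(k-5) - p(k-7) + p(k-12) + p(k-15) - ... (offsets j(3j∓1)/2, signs ++--, p(0)=1, p(<0)=0).
DP table for k = 0..94: p(0)=1, p(1)=1, p(2)=2, p(3)=3, p(4)=5, p(5)=7, p(6)=11, p(7)=15, p(8)=22, p(9)=30, p(10)=42, p(11)=56, p(12)=77, p(13)=101, p(14)=135, p(15)=176, p(16)=231, p(17)=297, p(18)=385, p(19)=490, p(20)=627, p(21)=792, p(22)=1002, p(23)=1255, p(24)=1575, p(25)=1958, p(26)=2436, p(27)=3010, p(28)=3718, p(29)=4565, p(30)=5604, p(31)=6842, p(32)=8349, p(33)=10143, p(34)=12310, p(35)=14883, p(36)=17977, p(37)=21637, p(38)=26015, p(39)=31185, p(40)=37338, p(41)=44583, p(42)=53174, p(43)=63261, p(44)=75175, p(45)=89134, p(46)=105558, p(47)=124754, p(48)=147273, p(49)=173525, p(50)=204226, p(51)=239943, p(52)=281589, p(53)=329931, p(54)=386155, p(55)=451276, p(56)=526823, p(57)=614154, p(58)=715220, p(59)=831820, p(60)=966467, p(61)=1121505, p(62)=1300156, p(63)=1505499, p(64)=1741630, p(65)=2012558, p(66)=2323520, p(67)=2679689, p(68)=3087735, p(69)=3554345, p(70)=4087968, p(71)=4697205, p(72)=5392783, p(73)=6185689, p(74)=7089500, p(75)=8118264, p(76)=9289091, p(77)=10619863, p(78)=12132164, p(79)=13848650, p(80)=15796476, p(81)=18004327, p(82)=20506255, p(83)=23338469, p(84)=26543660, p(85)=30167357, p(86)=34262962, p(87)=38887673, p(88)=44108109, p(89)=49995925, p(90)=56634173, p(91)=64112359, p(92)=72533807, p(93)=82010177, p(94)=92669720.
Final step: p(95) = p(94) + p(93) - p(90) - p(88) + p(83) + p(80) - p(73) - p(69) + p(60) + p(55) - p(44) - p(38) + p(25) + p(18) - p(3)
= 92669720 + 82010177 - 56634173 - 44108109 + 23338469 + 15796476 - 6185689 - 3554345 + 966467 + 451276 - 75175 - 26015 + 1958 + 385 - 3
= 104651419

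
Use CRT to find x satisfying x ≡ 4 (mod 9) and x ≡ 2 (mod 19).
40

Using Chinese Remainder Theorem:
M = 9 × 19 = 171
M1 = 19, M2 = 9
y1 = 19^(-1) mod 9 = 1
y2 = 9^(-1) mod 19 = 17
x = (4×19×1 + 2×9×17) mod 171 = 40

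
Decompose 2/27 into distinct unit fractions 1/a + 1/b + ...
1/14 + 1/378

Greedy algorithm:
2/27: ceiling(27/2) = 14, use 1/14
1/378: ceiling(378/1) = 378, use 1/378
Result: 2/27 = 1/14 + 1/378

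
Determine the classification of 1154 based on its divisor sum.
deficient

Proper divisors of 1154: sum = 1 + 2 + 577 = 580
Since 580 < 1154, 1154 is deficient.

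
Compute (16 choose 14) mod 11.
10

Using Lucas' theorem:
Write n=16 and k=14 in base 11:
n in base 11: [1, 5]
k in base 11: [1, 3]
C(16,14) mod 11 = ∏ C(n_i, k_i) mod 11
Digit binomials (mod 11): C(1,1) = 1; C(5,3) = 10
Product: 1 × 10 = 10 ≡ 10 (mod 11)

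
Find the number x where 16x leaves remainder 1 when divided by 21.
4

gcd(16, 21) = 1, so the inverse exists.
Extended Euclidean algorithm on (21, 16):
21 = 1 × 16 + 5  ⟹  5 = (1)·21 + (-1)·16
16 = 3 × 5 + 1  ⟹  1 = (-3)·21 + (4)·16
So (4)·16 ≡ 1 (mod 21), i.e. 16^(-1) ≡ 4 (mod 21).
Check: 16 × 4 = 64 ≡ 1 (mod 21)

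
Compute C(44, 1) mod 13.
5

Using Lucas' theorem:
Write n=44 and k=1 in base 13:
n in base 13: [3, 5]
k in base 13: [0, 1]
C(44,1) mod 13 = ∏ C(n_i, k_i) mod 13
Digit binomials (mod 13): C(3,0) = 1; C(5,1) = 5
Product: 1 × 5 = 5 ≡ 5 (mod 13)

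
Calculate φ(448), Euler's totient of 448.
192

448 = 2^6 × 7
φ(n) = n × ∏(1 - 1/p) for each prime p dividing n
φ(448) = 448 × (1 - 1/2) × (1 - 1/7) = 192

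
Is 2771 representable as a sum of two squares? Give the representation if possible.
Not possible

Factorization: 2771 = 17 × 163
By Fermat: n is sum of two squares iff every prime p ≡ 3 (mod 4) appears to even power.
Prime(s) ≡ 3 (mod 4) with odd exponent: [(163, 1)]
Therefore 2771 cannot be expressed as a² + b².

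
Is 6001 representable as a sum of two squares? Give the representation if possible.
15² + 76² (a=15, b=76)

Factorization: 6001 = 17 × 353
By Fermat: n is sum of two squares iff every prime p ≡ 3 (mod 4) appears to even power.
All primes ≡ 3 (mod 4) appear to even power.
Search a = 0, 1, 2, … for 6001 - a² a perfect square: first hit at a = 15: 6001 - 225 = 5776 = 76².
6001 = 15² + 76² = 225 + 5776 ✓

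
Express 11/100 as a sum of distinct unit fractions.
1/10 + 1/100

Greedy algorithm:
11/100: ceiling(100/11) = 10, use 1/10
1/100: ceiling(100/1) = 100, use 1/100
Result: 11/100 = 1/10 + 1/100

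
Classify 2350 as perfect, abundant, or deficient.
deficient

Proper divisors of 2350: sum = 1 + 2 + 5 + 10 + 25 + 47 + 50 + 94 + 235 + 470 + 1175 = 2114
Since 2114 < 2350, 2350 is deficient.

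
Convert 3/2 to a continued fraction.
[1; 2]

Euclidean algorithm steps:
3 = 1 × 2 + 1
2 = 2 × 1 + 0
Continued fraction: [1; 2]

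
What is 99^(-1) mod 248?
243

gcd(99, 248) = 1, so the inverse exists.
Extended Euclidean algorithm on (248, 99):
248 = 2 × 99 + 50  ⟹  50 = (1)·248 + (-2)·99
99 = 1 × 50 + 49  ⟹  49 = (-1)·248 + (3)·99
50 = 1 × 49 + 1  ⟹  1 = (2)·248 + (-5)·99
So (-5)·99 ≡ 1 (mod 248), i.e. 99^(-1) ≡ -5 ≡ 243 (mod 248).
Check: 99 × 243 = 24057 ≡ 1 (mod 248)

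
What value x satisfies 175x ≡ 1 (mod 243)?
25

gcd(175, 243) = 1, so the inverse exists.
Extended Euclidean algorithm on (243, 175):
243 = 1 × 175 + 68  ⟹  68 = (1)·243 + (-1)·175
175 = 2 × 68 + 39  ⟹  39 = (-2)·243 + (3)·175
68 = 1 × 39 + 29  ⟹  29 = (3)·243 + (-4)·175
39 = 1 × 29 + 10  ⟹  10 = (-5)·243 + (7)·175
29 = 2 × 10 + 9  ⟹  9 = (13)·243 + (-18)·175
10 = 1 × 9 + 1  ⟹  1 = (-18)·243 + (25)·175
So (25)·175 ≡ 1 (mod 243), i.e. 175^(-1) ≡ 25 (mod 243).
Check: 175 × 25 = 4375 ≡ 1 (mod 243)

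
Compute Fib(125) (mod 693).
401

Matrix identity: Q^n = [[F_(n+1), F_n], [F_n, F_(n-1)]] with Q = [[1,1],[1,0]].
n = 125 = 1111101₂. Square-and-multiply, entries mod 693:
Q^1 = [[1,1],[1,0]]
Q^3 = (Q^1)²·Q = [[3,2],[2,1]]
Q^7 = (Q^3)²·Q = [[21,13],[13,8]]
Q^15 = (Q^7)²·Q = [[294,610],[610,377]]
Q^31 = (Q^15)²·Q = [[210,463],[463,440]]
Q^62 = (Q^31)² = [[673,188],[188,485]]
Q^125 = (Q^62)²·Q = [[503,401],[401,102]]
F_125 mod 693 = Q^125[0][1] = 401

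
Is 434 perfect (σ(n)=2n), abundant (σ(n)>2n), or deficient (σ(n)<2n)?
deficient

Proper divisors of 434: sum = 1 + 2 + 7 + 14 + 31 + 62 + 217 = 334
Since 334 < 434, 434 is deficient.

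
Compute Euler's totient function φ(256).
128

256 = 2^8
φ(n) = n × ∏(1 - 1/p) for each prime p dividing n
φ(256) = 256 × (1 - 1/2) = 128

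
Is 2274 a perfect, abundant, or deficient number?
abundant

Proper divisors of 2274: sum = 1 + 2 + 3 + 6 + 379 + 758 + 1137 = 2286
Since 2286 > 2274, 2274 is abundant.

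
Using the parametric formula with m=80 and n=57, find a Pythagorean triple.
(3151, 9120, 9649)

Euclid's formula: a = m² - n², b = 2mn, c = m² + n²
m = 80, n = 57
a = 80² - 57² = 6400 - 3249 = 3151
b = 2 × 80 × 57 = 9120
c = 80² + 57² = 6400 + 3249 = 9649
Verification: 3151² + 9120² = 9928801 + 83174400 = 93103201 = 9649² ✓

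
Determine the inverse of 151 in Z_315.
121

gcd(151, 315) = 1, so the inverse exists.
Extended Euclidean algorithm on (315, 151):
315 = 2 × 151 + 13  ⟹  13 = (1)·315 + (-2)·151
151 = 11 × 13 + 8  ⟹  8 = (-11)·315 + (23)·151
13 = 1 × 8 + 5  ⟹  5 = (12)·315 + (-25)·151
8 = 1 × 5 + 3  ⟹  3 = (-23)·315 + (48)·151
5 = 1 × 3 + 2  ⟹  2 = (35)·315 + (-73)·151
3 = 1 × 2 + 1  ⟹  1 = (-58)·315 + (121)·151
So (121)·151 ≡ 1 (mod 315), i.e. 151^(-1) ≡ 121 (mod 315).
Check: 151 × 121 = 18271 ≡ 1 (mod 315)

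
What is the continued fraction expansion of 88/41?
[2; 6, 1, 5]

Euclidean algorithm steps:
88 = 2 × 41 + 6
41 = 6 × 6 + 5
6 = 1 × 5 + 1
5 = 5 × 1 + 0
Continued fraction: [2; 6, 1, 5]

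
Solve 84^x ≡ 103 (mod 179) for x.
93

Baby-step giant-step with step n = ⌈√179⌉ = 14.
Baby steps 84^j mod 179 (j:value) for j=0..13: 0:1, 1:84, 2:75, 3:35, 4:76, 5:119, 6:151, 7:154, 8:48, 9:94, 10:20, 11:69, 12:68, 13:163.
Giant-step multiplier: 84^(-14) ≡ 84^(178-14) = 84^164 ≡ 59 (mod 179).
Giant steps γ_i = 103·59^i mod 179: γ_0=103, γ_1=170, γ_2=6, γ_3=175, γ_4=122, γ_5=38, γ_6=94 (in table at j=9).
x = i·n + j = 6·14 + 9 = 93.
Check: 84^93 ≡ 103 (mod 179).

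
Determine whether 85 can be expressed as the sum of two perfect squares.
2² + 9² (a=2, b=9)

Factorization: 85 = 5 × 17
By Fermat: n is sum of two squares iff every prime p ≡ 3 (mod 4) appears to even power.
All primes ≡ 3 (mod 4) appear to even power.
Search a = 0, 1, 2, … for 85 - a² a perfect square: first hit at a = 2: 85 - 4 = 81 = 9².
85 = 2² + 9² = 4 + 81 ✓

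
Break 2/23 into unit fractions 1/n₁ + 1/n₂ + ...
1/12 + 1/276

Greedy algorithm:
2/23: ceiling(23/2) = 12, use 1/12
1/276: ceiling(276/1) = 276, use 1/276
Result: 2/23 = 1/12 + 1/276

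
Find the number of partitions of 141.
16670689208

p(n) counts ways to write n as a sum of positive integers (order ignored).
Euler's pentagonal recurrence: p(k) = p(k-1) + p(k-2) - p(k-5) - p(k-7) + p(k-12) + p(k-15) - ... (offsets j(3j∓1)/2, signs ++--, p(0)=1, p(<0)=0).
DP table for k = 0..140: p(0)=1, p(1)=1, p(2)=2, p(3)=3, p(4)=5, p(5)=7, p(6)=11, p(7)=15, p(8)=22, p(9)=30, p(10)=42, p(11)=56, p(12)=77, p(13)=101, p(14)=135, p(15)=176, p(16)=231, p(17)=297, p(18)=385, p(19)=490, p(20)=627, p(21)=792, p(22)=1002, p(23)=1255, p(24)=1575, p(25)=1958, p(26)=2436, p(27)=3010, p(28)=3718, p(29)=4565, p(30)=5604, p(31)=6842, p(32)=8349, p(33)=10143, p(34)=12310, p(35)=14883, p(36)=17977, p(37)=21637, p(38)=26015, p(39)=31185, p(40)=37338, p(41)=44583, p(42)=53174, p(43)=63261, p(44)=75175, p(45)=89134, p(46)=105558, p(47)=124754, p(48)=147273, p(49)=173525, p(50)=204226, p(51)=239943, p(52)=281589, p(53)=329931, p(54)=386155, p(55)=451276, p(56)=526823, p(57)=614154, p(58)=715220, p(59)=831820, p(60)=966467, p(61)=1121505, p(62)=1300156, p(63)=1505499, p(64)=1741630, p(65)=2012558, p(66)=2323520, p(67)=2679689, p(68)=3087735, p(69)=3554345, p(70)=4087968, p(71)=4697205, p(72)=5392783, p(73)=6185689, p(74)=7089500, p(75)=8118264, p(76)=9289091, p(77)=10619863, p(78)=12132164, p(79)=13848650, p(80)=15796476, p(81)=18004327, p(82)=20506255, p(83)=23338469, p(84)=26543660, p(85)=30167357, p(86)=34262962, p(87)=38887673, p(88)=44108109, p(89)=49995925, p(90)=56634173, p(91)=64112359, p(92)=72533807, p(93)=82010177, p(94)=92669720, p(95)=104651419, p(96)=118114304, p(97)=133230930, p(98)=150198136, p(99)=169229875, p(100)=190569292, p(101)=214481126, p(102)=241265379, p(103)=271248950, p(104)=304801365, p(105)=342325709, p(106)=384276336, p(107)=431149389, p(108)=483502844, p(109)=541946240, p(110)=607163746, p(111)=679903203, p(112)=761002156, p(113)=851376628, p(114)=952050665, p(115)=1064144451, p(116)=1188908248, p(117)=1327710076, p(118)=1482074143, p(119)=1653668665, p(120)=1844349560, p(121)=2056148051, p(122)=2291320912, p(123)=2552338241, p(124)=2841940500, p(125)=3163127352, p(126)=3519222692, p(127)=3913864295, p(128)=4351078600, p(129)=4835271870, p(130)=5371315400, p(131)=5964539504, p(132)=6620830889, p(133)=7346629512, p(134)=8149040695, p(135)=9035836076, p(136)=10015581680, p(137)=11097645016, p(138)=12292341831, p(139)=13610949895, p(140)=15065878135.
Final step: p(141) = p(140) + p(139) - p(136) - p(134) + p(129) + p(126) - p(119) - p(115) + p(106) + p(101) - p(90) - p(84) + p(71) + p(64) - p(49) - p(41) + p(24) + p(15)
= 15065878135 + 13610949895 - 10015581680 - 8149040695 + 4835271870 + 3519222692 - 1653668665 - 1064144451 + 384276336 + 214481126 - 56634173 - 26543660 + 4697205 + 1741630 - 173525 - 44583 + 1575 + 176
= 16670689208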